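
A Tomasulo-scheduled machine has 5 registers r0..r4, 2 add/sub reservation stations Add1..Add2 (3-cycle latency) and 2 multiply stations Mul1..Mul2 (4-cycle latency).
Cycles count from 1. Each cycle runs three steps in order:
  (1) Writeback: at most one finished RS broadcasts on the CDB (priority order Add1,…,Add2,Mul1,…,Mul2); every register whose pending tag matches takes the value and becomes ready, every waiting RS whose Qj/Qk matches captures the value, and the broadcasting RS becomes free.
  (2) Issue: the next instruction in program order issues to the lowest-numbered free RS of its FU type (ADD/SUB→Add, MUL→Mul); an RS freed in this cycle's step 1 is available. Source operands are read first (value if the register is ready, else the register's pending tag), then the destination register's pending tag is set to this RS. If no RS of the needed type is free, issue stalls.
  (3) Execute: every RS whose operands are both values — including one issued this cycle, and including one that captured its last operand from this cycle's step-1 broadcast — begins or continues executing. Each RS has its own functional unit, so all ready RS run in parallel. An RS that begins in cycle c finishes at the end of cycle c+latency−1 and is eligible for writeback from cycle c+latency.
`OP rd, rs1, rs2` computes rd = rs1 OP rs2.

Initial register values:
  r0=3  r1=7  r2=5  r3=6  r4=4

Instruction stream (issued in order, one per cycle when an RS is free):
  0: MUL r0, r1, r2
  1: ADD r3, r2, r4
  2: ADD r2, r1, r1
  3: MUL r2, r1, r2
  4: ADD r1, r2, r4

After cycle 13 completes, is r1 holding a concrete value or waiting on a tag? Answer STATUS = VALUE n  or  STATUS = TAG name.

c1: issue MUL r0<-Mul1 | r0:Mul1,r1:7,r2:5,r3:6,r4:4
c2: issue ADD r3<-Add1 | r0:Mul1,r1:7,r2:5,r3:Add1,r4:4
c3: issue ADD r2<-Add2 | r0:Mul1,r1:7,r2:Add2,r3:Add1,r4:4
c4: issue MUL r2<-Mul2 | r0:Mul1,r1:7,r2:Mul2,r3:Add1,r4:4
c5: CDB Add1=9; issue ADD r1<-Add1 | r0:Mul1,r1:Add1,r2:Mul2,r3:9,r4:4
c6: CDB Add2=14 | r0:Mul1,r1:Add1,r2:Mul2,r3:9,r4:4
c7: CDB Mul1=35 | r0:35,r1:Add1,r2:Mul2,r3:9,r4:4
c8: - | r0:35,r1:Add1,r2:Mul2,r3:9,r4:4
c9: - | r0:35,r1:Add1,r2:Mul2,r3:9,r4:4
c10: CDB Mul2=98 | r0:35,r1:Add1,r2:98,r3:9,r4:4
c11: - | r0:35,r1:Add1,r2:98,r3:9,r4:4
c12: - | r0:35,r1:Add1,r2:98,r3:9,r4:4
c13: CDB Add1=102 | r0:35,r1:102,r2:98,r3:9,r4:4

STATUS = VALUE 102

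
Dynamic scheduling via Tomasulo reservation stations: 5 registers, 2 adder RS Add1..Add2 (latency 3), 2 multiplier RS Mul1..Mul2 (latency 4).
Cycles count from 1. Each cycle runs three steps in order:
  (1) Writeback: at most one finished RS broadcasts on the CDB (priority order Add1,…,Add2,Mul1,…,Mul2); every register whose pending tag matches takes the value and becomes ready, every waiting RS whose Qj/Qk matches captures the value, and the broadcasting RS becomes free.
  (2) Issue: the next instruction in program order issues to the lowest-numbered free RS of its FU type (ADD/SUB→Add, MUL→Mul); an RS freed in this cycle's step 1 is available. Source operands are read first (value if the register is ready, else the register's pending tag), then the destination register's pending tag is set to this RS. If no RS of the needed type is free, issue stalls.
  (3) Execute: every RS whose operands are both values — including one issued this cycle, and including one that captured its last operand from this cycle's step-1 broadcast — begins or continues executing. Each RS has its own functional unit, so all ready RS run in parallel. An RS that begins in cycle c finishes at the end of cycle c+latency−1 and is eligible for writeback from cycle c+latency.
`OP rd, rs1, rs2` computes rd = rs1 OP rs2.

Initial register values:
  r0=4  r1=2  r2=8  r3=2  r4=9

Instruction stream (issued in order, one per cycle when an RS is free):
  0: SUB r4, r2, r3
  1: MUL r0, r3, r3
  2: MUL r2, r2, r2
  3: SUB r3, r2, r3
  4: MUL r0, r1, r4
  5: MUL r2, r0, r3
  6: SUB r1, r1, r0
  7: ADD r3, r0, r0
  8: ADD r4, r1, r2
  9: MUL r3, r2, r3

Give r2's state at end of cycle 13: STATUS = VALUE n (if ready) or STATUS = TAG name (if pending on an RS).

STATUS = TAG Mul2

c1: issue SUB r4<-Add1 | r0:4,r1:2,r2:8,r3:2,r4:Add1
c2: issue MUL r0<-Mul1 | r0:Mul1,r1:2,r2:8,r3:2,r4:Add1
c3: issue MUL r2<-Mul2 | r0:Mul1,r1:2,r2:Mul2,r3:2,r4:Add1
c4: CDB Add1=6; issue SUB r3<-Add1 | r0:Mul1,r1:2,r2:Mul2,r3:Add1,r4:6
c5: stall | r0:Mul1,r1:2,r2:Mul2,r3:Add1,r4:6
c6: CDB Mul1=4; issue MUL r0<-Mul1 | r0:Mul1,r1:2,r2:Mul2,r3:Add1,r4:6
c7: CDB Mul2=64; issue MUL r2<-Mul2 | r0:Mul1,r1:2,r2:Mul2,r3:Add1,r4:6
c8: issue SUB r1<-Add2 | r0:Mul1,r1:Add2,r2:Mul2,r3:Add1,r4:6
c9: stall | r0:Mul1,r1:Add2,r2:Mul2,r3:Add1,r4:6
c10: CDB Add1=62; issue ADD r3<-Add1 | r0:Mul1,r1:Add2,r2:Mul2,r3:Add1,r4:6
c11: CDB Mul1=12; stall | r0:12,r1:Add2,r2:Mul2,r3:Add1,r4:6
c12: stall | r0:12,r1:Add2,r2:Mul2,r3:Add1,r4:6
c13: stall | r0:12,r1:Add2,r2:Mul2,r3:Add1,r4:6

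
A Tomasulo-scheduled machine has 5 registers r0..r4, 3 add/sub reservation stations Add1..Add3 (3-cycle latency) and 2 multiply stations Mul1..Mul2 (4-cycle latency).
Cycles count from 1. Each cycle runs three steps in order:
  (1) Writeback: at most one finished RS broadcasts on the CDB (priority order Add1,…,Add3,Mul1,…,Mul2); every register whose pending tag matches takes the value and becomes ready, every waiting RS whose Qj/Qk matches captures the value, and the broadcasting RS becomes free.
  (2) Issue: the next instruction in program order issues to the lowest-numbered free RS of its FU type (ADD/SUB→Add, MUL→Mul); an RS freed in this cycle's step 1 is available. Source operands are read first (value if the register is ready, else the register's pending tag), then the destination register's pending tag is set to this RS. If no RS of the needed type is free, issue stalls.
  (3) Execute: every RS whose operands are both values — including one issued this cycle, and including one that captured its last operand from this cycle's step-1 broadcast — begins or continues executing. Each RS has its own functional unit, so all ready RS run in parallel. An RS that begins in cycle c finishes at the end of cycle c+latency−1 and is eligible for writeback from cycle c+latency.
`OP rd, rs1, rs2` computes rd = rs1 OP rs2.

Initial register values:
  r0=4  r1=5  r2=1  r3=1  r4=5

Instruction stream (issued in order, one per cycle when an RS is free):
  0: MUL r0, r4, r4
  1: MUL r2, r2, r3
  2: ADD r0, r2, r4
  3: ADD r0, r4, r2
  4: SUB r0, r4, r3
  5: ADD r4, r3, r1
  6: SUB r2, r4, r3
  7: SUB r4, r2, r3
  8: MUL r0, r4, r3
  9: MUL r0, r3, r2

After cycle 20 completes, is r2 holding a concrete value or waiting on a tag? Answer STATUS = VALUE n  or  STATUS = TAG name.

STATUS = VALUE 5

cycle 1: issue MUL r0<-Mul1 // r0:Mul1,r1:5,r2:1,r3:1,r4:5
cycle 2: issue MUL r2<-Mul2 // r0:Mul1,r1:5,r2:Mul2,r3:1,r4:5
cycle 3: issue ADD r0<-Add1 // r0:Add1,r1:5,r2:Mul2,r3:1,r4:5
cycle 4: issue ADD r0<-Add2 // r0:Add2,r1:5,r2:Mul2,r3:1,r4:5
cycle 5: CDB Mul1=25; issue SUB r0<-Add3 // r0:Add3,r1:5,r2:Mul2,r3:1,r4:5
cycle 6: CDB Mul2=1; stall // r0:Add3,r1:5,r2:1,r3:1,r4:5
cycle 7: stall // r0:Add3,r1:5,r2:1,r3:1,r4:5
cycle 8: CDB Add3=4; issue ADD r4<-Add3 // r0:4,r1:5,r2:1,r3:1,r4:Add3
cycle 9: CDB Add1=6; issue SUB r2<-Add1 // r0:4,r1:5,r2:Add1,r3:1,r4:Add3
cycle 10: CDB Add2=6; issue SUB r4<-Add2 // r0:4,r1:5,r2:Add1,r3:1,r4:Add2
cycle 11: CDB Add3=6; issue MUL r0<-Mul1 // r0:Mul1,r1:5,r2:Add1,r3:1,r4:Add2
cycle 12: issue MUL r0<-Mul2 // r0:Mul2,r1:5,r2:Add1,r3:1,r4:Add2
cycle 13: - // r0:Mul2,r1:5,r2:Add1,r3:1,r4:Add2
cycle 14: CDB Add1=5 // r0:Mul2,r1:5,r2:5,r3:1,r4:Add2
cycle 15: - // r0:Mul2,r1:5,r2:5,r3:1,r4:Add2
cycle 16: - // r0:Mul2,r1:5,r2:5,r3:1,r4:Add2
cycle 17: CDB Add2=4 // r0:Mul2,r1:5,r2:5,r3:1,r4:4
cycle 18: CDB Mul2=5 // r0:5,r1:5,r2:5,r3:1,r4:4
cycle 19: - // r0:5,r1:5,r2:5,r3:1,r4:4
cycle 20: - // r0:5,r1:5,r2:5,r3:1,r4:4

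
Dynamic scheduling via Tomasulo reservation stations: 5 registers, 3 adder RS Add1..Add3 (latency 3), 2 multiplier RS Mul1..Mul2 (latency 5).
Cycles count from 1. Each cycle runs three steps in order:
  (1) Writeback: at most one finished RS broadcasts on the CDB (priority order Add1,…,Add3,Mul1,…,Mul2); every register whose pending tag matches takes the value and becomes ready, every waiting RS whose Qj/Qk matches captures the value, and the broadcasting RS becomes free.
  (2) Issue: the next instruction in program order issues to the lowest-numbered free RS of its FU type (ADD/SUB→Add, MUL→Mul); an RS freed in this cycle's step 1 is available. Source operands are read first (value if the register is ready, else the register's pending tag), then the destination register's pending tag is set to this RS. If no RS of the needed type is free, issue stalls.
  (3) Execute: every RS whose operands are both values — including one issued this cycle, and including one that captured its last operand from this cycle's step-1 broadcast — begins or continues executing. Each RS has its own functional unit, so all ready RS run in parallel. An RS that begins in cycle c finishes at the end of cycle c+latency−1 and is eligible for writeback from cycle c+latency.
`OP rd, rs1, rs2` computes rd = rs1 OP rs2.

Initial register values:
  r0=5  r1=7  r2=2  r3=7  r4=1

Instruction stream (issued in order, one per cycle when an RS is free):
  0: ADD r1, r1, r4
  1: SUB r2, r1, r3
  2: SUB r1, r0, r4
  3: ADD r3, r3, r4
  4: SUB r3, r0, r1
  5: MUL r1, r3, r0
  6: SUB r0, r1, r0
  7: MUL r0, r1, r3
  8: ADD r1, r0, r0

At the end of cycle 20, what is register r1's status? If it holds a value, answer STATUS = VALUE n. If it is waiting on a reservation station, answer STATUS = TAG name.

  c1: issue ADD r1<-Add1  regs: r0:5,r1:Add1,r2:2,r3:7,r4:1
  c2: issue SUB r2<-Add2  regs: r0:5,r1:Add1,r2:Add2,r3:7,r4:1
  c3: issue SUB r1<-Add3  regs: r0:5,r1:Add3,r2:Add2,r3:7,r4:1
  c4: CDB Add1=8; issue ADD r3<-Add1  regs: r0:5,r1:Add3,r2:Add2,r3:Add1,r4:1
  c5: stall  regs: r0:5,r1:Add3,r2:Add2,r3:Add1,r4:1
  c6: CDB Add3=4; issue SUB r3<-Add3  regs: r0:5,r1:4,r2:Add2,r3:Add3,r4:1
  c7: CDB Add1=8; issue MUL r1<-Mul1  regs: r0:5,r1:Mul1,r2:Add2,r3:Add3,r4:1
  c8: CDB Add2=1; issue SUB r0<-Add1  regs: r0:Add1,r1:Mul1,r2:1,r3:Add3,r4:1
  c9: CDB Add3=1; issue MUL r0<-Mul2  regs: r0:Mul2,r1:Mul1,r2:1,r3:1,r4:1
  c10: issue ADD r1<-Add2  regs: r0:Mul2,r1:Add2,r2:1,r3:1,r4:1
  c11: -  regs: r0:Mul2,r1:Add2,r2:1,r3:1,r4:1
  c12: -  regs: r0:Mul2,r1:Add2,r2:1,r3:1,r4:1
  c13: -  regs: r0:Mul2,r1:Add2,r2:1,r3:1,r4:1
  c14: CDB Mul1=5  regs: r0:Mul2,r1:Add2,r2:1,r3:1,r4:1
  c15: -  regs: r0:Mul2,r1:Add2,r2:1,r3:1,r4:1
  c16: -  regs: r0:Mul2,r1:Add2,r2:1,r3:1,r4:1
  c17: CDB Add1=0  regs: r0:Mul2,r1:Add2,r2:1,r3:1,r4:1
  c18: -  regs: r0:Mul2,r1:Add2,r2:1,r3:1,r4:1
  c19: CDB Mul2=5  regs: r0:5,r1:Add2,r2:1,r3:1,r4:1
  c20: -  regs: r0:5,r1:Add2,r2:1,r3:1,r4:1

STATUS = TAG Add2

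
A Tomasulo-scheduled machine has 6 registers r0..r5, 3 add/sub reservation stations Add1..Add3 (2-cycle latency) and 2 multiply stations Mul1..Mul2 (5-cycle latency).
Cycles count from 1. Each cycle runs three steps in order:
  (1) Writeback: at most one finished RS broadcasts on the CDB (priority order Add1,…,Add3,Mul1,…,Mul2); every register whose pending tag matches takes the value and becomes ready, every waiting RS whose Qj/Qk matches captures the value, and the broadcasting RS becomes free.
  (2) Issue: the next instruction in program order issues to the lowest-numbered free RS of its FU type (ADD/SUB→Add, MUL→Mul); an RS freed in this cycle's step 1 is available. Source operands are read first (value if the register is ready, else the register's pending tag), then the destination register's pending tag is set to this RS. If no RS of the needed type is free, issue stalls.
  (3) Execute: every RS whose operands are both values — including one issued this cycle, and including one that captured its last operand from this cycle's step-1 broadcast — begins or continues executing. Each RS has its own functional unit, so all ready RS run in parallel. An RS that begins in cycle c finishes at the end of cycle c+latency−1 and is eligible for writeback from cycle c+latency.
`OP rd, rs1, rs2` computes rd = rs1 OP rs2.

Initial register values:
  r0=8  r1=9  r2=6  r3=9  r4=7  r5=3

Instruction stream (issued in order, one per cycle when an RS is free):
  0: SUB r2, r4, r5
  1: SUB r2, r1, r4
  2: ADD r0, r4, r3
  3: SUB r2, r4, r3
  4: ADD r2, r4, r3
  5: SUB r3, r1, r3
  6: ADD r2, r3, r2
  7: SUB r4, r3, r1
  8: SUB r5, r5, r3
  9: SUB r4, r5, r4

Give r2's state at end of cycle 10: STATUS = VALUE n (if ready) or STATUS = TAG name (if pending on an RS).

STATUS = VALUE 16

cycle 1: issue SUB r2<-Add1 // r0:8,r1:9,r2:Add1,r3:9,r4:7,r5:3
cycle 2: issue SUB r2<-Add2 // r0:8,r1:9,r2:Add2,r3:9,r4:7,r5:3
cycle 3: CDB Add1=4; issue ADD r0<-Add1 // r0:Add1,r1:9,r2:Add2,r3:9,r4:7,r5:3
cycle 4: CDB Add2=2; issue SUB r2<-Add2 // r0:Add1,r1:9,r2:Add2,r3:9,r4:7,r5:3
cycle 5: CDB Add1=16; issue ADD r2<-Add1 // r0:16,r1:9,r2:Add1,r3:9,r4:7,r5:3
cycle 6: CDB Add2=-2; issue SUB r3<-Add2 // r0:16,r1:9,r2:Add1,r3:Add2,r4:7,r5:3
cycle 7: CDB Add1=16; issue ADD r2<-Add1 // r0:16,r1:9,r2:Add1,r3:Add2,r4:7,r5:3
cycle 8: CDB Add2=0; issue SUB r4<-Add2 // r0:16,r1:9,r2:Add1,r3:0,r4:Add2,r5:3
cycle 9: issue SUB r5<-Add3 // r0:16,r1:9,r2:Add1,r3:0,r4:Add2,r5:Add3
cycle 10: CDB Add1=16; issue SUB r4<-Add1 // r0:16,r1:9,r2:16,r3:0,r4:Add1,r5:Add3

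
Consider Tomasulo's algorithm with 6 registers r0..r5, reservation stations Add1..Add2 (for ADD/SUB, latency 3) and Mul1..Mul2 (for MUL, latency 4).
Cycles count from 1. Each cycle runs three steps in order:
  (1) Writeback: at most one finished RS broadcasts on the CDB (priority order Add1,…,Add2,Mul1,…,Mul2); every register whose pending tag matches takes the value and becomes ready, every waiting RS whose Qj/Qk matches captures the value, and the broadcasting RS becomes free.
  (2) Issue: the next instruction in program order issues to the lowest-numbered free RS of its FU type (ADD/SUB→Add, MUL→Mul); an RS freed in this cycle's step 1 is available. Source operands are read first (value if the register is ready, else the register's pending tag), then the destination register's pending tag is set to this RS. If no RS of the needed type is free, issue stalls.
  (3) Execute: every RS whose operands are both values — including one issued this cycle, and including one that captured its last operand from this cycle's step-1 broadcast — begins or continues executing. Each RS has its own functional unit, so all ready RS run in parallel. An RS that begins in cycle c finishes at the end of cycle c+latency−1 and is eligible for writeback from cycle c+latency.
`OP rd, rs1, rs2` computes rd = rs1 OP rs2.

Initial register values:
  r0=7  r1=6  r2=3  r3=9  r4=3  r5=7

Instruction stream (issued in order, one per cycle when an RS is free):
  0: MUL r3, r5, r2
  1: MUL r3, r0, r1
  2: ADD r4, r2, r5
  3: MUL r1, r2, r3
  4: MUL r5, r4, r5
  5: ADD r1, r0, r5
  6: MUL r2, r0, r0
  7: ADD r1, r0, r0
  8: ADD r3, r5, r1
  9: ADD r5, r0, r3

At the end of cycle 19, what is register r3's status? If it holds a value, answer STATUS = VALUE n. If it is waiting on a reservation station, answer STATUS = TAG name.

c1: issue MUL r3<-Mul1 | r0:7,r1:6,r2:3,r3:Mul1,r4:3,r5:7
c2: issue MUL r3<-Mul2 | r0:7,r1:6,r2:3,r3:Mul2,r4:3,r5:7
c3: issue ADD r4<-Add1 | r0:7,r1:6,r2:3,r3:Mul2,r4:Add1,r5:7
c4: stall | r0:7,r1:6,r2:3,r3:Mul2,r4:Add1,r5:7
c5: CDB Mul1=21; issue MUL r1<-Mul1 | r0:7,r1:Mul1,r2:3,r3:Mul2,r4:Add1,r5:7
c6: CDB Add1=10; stall | r0:7,r1:Mul1,r2:3,r3:Mul2,r4:10,r5:7
c7: CDB Mul2=42; issue MUL r5<-Mul2 | r0:7,r1:Mul1,r2:3,r3:42,r4:10,r5:Mul2
c8: issue ADD r1<-Add1 | r0:7,r1:Add1,r2:3,r3:42,r4:10,r5:Mul2
c9: stall | r0:7,r1:Add1,r2:3,r3:42,r4:10,r5:Mul2
c10: stall | r0:7,r1:Add1,r2:3,r3:42,r4:10,r5:Mul2
c11: CDB Mul1=126; issue MUL r2<-Mul1 | r0:7,r1:Add1,r2:Mul1,r3:42,r4:10,r5:Mul2
c12: CDB Mul2=70; issue ADD r1<-Add2 | r0:7,r1:Add2,r2:Mul1,r3:42,r4:10,r5:70
c13: stall | r0:7,r1:Add2,r2:Mul1,r3:42,r4:10,r5:70
c14: stall | r0:7,r1:Add2,r2:Mul1,r3:42,r4:10,r5:70
c15: CDB Add1=77; issue ADD r3<-Add1 | r0:7,r1:Add2,r2:Mul1,r3:Add1,r4:10,r5:70
c16: CDB Add2=14; issue ADD r5<-Add2 | r0:7,r1:14,r2:Mul1,r3:Add1,r4:10,r5:Add2
c17: CDB Mul1=49 | r0:7,r1:14,r2:49,r3:Add1,r4:10,r5:Add2
c18: - | r0:7,r1:14,r2:49,r3:Add1,r4:10,r5:Add2
c19: CDB Add1=84 | r0:7,r1:14,r2:49,r3:84,r4:10,r5:Add2

STATUS = VALUE 84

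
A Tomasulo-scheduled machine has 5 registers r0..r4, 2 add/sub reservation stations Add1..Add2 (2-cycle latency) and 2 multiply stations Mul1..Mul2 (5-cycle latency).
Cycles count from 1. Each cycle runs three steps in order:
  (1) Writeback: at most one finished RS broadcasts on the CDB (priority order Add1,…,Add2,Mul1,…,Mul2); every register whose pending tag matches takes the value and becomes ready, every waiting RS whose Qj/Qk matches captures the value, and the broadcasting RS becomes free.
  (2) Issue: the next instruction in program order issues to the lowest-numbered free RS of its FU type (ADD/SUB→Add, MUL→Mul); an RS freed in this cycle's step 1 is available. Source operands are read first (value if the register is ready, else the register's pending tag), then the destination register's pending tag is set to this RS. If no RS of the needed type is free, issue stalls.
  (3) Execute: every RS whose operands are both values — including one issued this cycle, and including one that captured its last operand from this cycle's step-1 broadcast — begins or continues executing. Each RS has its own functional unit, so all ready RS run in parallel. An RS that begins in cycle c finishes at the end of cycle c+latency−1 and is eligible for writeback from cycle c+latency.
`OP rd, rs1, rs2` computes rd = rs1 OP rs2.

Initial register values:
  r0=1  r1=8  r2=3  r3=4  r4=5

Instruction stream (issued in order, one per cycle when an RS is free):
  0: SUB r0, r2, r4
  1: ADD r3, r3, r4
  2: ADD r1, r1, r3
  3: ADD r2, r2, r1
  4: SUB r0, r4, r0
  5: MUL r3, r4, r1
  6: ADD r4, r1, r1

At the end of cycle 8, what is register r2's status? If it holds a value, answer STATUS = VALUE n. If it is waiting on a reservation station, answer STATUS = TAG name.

STATUS = TAG Add2

  c1: issue SUB r0<-Add1  regs: r0:Add1,r1:8,r2:3,r3:4,r4:5
  c2: issue ADD r3<-Add2  regs: r0:Add1,r1:8,r2:3,r3:Add2,r4:5
  c3: CDB Add1=-2; issue ADD r1<-Add1  regs: r0:-2,r1:Add1,r2:3,r3:Add2,r4:5
  c4: CDB Add2=9; issue ADD r2<-Add2  regs: r0:-2,r1:Add1,r2:Add2,r3:9,r4:5
  c5: stall  regs: r0:-2,r1:Add1,r2:Add2,r3:9,r4:5
  c6: CDB Add1=17; issue SUB r0<-Add1  regs: r0:Add1,r1:17,r2:Add2,r3:9,r4:5
  c7: issue MUL r3<-Mul1  regs: r0:Add1,r1:17,r2:Add2,r3:Mul1,r4:5
  c8: CDB Add1=7; issue ADD r4<-Add1  regs: r0:7,r1:17,r2:Add2,r3:Mul1,r4:Add1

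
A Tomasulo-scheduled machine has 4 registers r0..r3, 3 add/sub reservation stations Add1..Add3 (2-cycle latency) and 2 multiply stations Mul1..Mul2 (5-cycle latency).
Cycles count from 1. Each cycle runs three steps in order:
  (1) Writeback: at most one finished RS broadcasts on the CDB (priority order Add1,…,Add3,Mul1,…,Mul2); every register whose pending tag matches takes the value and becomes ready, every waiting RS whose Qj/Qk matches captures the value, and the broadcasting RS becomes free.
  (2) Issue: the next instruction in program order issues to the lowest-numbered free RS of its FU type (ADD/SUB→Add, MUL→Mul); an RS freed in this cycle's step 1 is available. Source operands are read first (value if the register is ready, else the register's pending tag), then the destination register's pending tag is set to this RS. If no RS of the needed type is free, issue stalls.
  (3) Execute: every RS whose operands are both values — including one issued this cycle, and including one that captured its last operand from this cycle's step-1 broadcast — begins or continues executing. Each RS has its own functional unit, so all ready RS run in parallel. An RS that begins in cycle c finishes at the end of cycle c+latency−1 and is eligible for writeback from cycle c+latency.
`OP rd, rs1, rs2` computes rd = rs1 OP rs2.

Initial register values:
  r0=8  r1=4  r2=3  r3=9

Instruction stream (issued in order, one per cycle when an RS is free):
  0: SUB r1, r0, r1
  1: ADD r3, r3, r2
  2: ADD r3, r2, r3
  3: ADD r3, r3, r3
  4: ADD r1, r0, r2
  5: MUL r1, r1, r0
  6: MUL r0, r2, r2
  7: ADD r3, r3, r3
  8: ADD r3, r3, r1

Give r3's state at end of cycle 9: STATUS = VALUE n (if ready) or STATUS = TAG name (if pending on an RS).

STATUS = TAG Add2

c1: issue SUB r1<-Add1 | r0:8,r1:Add1,r2:3,r3:9
c2: issue ADD r3<-Add2 | r0:8,r1:Add1,r2:3,r3:Add2
c3: CDB Add1=4; issue ADD r3<-Add1 | r0:8,r1:4,r2:3,r3:Add1
c4: CDB Add2=12; issue ADD r3<-Add2 | r0:8,r1:4,r2:3,r3:Add2
c5: issue ADD r1<-Add3 | r0:8,r1:Add3,r2:3,r3:Add2
c6: CDB Add1=15; issue MUL r1<-Mul1 | r0:8,r1:Mul1,r2:3,r3:Add2
c7: CDB Add3=11; issue MUL r0<-Mul2 | r0:Mul2,r1:Mul1,r2:3,r3:Add2
c8: CDB Add2=30; issue ADD r3<-Add1 | r0:Mul2,r1:Mul1,r2:3,r3:Add1
c9: issue ADD r3<-Add2 | r0:Mul2,r1:Mul1,r2:3,r3:Add2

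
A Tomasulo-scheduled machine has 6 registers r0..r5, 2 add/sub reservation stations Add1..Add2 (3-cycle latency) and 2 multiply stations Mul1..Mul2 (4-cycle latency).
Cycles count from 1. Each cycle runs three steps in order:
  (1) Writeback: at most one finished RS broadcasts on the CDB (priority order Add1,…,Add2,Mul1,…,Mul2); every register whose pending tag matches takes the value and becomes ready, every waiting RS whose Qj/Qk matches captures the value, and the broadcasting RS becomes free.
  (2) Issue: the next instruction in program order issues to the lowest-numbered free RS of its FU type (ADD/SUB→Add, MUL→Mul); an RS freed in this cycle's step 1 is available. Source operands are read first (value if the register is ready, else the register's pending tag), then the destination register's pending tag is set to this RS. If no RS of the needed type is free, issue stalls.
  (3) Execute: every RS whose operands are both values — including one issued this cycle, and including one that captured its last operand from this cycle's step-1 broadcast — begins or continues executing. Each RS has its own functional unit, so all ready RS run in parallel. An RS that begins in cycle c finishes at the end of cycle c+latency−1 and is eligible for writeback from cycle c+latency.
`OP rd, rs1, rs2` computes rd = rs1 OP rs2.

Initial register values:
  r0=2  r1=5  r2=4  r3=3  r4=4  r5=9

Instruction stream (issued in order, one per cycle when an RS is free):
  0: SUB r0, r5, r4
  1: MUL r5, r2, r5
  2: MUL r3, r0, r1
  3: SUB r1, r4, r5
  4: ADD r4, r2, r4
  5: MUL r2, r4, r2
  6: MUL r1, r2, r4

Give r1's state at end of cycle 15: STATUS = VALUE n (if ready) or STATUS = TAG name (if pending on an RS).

STATUS = TAG Mul2

  c1: issue SUB r0<-Add1  regs: r0:Add1,r1:5,r2:4,r3:3,r4:4,r5:9
  c2: issue MUL r5<-Mul1  regs: r0:Add1,r1:5,r2:4,r3:3,r4:4,r5:Mul1
  c3: issue MUL r3<-Mul2  regs: r0:Add1,r1:5,r2:4,r3:Mul2,r4:4,r5:Mul1
  c4: CDB Add1=5; issue SUB r1<-Add1  regs: r0:5,r1:Add1,r2:4,r3:Mul2,r4:4,r5:Mul1
  c5: issue ADD r4<-Add2  regs: r0:5,r1:Add1,r2:4,r3:Mul2,r4:Add2,r5:Mul1
  c6: CDB Mul1=36; issue MUL r2<-Mul1  regs: r0:5,r1:Add1,r2:Mul1,r3:Mul2,r4:Add2,r5:36
  c7: stall  regs: r0:5,r1:Add1,r2:Mul1,r3:Mul2,r4:Add2,r5:36
  c8: CDB Add2=8; stall  regs: r0:5,r1:Add1,r2:Mul1,r3:Mul2,r4:8,r5:36
  c9: CDB Add1=-32; stall  regs: r0:5,r1:-32,r2:Mul1,r3:Mul2,r4:8,r5:36
  c10: CDB Mul2=25; issue MUL r1<-Mul2  regs: r0:5,r1:Mul2,r2:Mul1,r3:25,r4:8,r5:36
  c11: -  regs: r0:5,r1:Mul2,r2:Mul1,r3:25,r4:8,r5:36
  c12: CDB Mul1=32  regs: r0:5,r1:Mul2,r2:32,r3:25,r4:8,r5:36
  c13: -  regs: r0:5,r1:Mul2,r2:32,r3:25,r4:8,r5:36
  c14: -  regs: r0:5,r1:Mul2,r2:32,r3:25,r4:8,r5:36
  c15: -  regs: r0:5,r1:Mul2,r2:32,r3:25,r4:8,r5:36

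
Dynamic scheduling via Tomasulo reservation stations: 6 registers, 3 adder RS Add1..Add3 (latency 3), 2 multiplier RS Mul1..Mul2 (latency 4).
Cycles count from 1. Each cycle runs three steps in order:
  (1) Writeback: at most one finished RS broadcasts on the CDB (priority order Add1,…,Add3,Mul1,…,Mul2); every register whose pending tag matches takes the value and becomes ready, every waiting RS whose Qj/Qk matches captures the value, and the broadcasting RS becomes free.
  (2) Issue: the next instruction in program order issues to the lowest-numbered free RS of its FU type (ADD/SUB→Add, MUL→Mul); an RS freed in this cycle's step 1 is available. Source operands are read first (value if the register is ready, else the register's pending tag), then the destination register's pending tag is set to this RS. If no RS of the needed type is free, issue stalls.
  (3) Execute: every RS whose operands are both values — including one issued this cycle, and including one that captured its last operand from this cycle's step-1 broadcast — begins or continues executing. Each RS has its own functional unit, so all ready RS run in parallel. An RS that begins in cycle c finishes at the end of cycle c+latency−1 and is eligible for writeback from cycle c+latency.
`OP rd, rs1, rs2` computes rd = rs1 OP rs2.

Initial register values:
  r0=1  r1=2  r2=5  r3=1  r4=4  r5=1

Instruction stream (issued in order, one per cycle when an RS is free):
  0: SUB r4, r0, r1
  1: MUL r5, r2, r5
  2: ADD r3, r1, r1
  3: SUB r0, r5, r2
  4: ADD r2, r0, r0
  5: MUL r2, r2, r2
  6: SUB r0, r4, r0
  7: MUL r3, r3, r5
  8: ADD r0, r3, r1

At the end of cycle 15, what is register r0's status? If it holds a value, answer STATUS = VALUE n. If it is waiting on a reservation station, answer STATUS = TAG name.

STATUS = VALUE 22

  c1: issue SUB r4<-Add1  regs: r0:1,r1:2,r2:5,r3:1,r4:Add1,r5:1
  c2: issue MUL r5<-Mul1  regs: r0:1,r1:2,r2:5,r3:1,r4:Add1,r5:Mul1
  c3: issue ADD r3<-Add2  regs: r0:1,r1:2,r2:5,r3:Add2,r4:Add1,r5:Mul1
  c4: CDB Add1=-1; issue SUB r0<-Add1  regs: r0:Add1,r1:2,r2:5,r3:Add2,r4:-1,r5:Mul1
  c5: issue ADD r2<-Add3  regs: r0:Add1,r1:2,r2:Add3,r3:Add2,r4:-1,r5:Mul1
  c6: CDB Add2=4; issue MUL r2<-Mul2  regs: r0:Add1,r1:2,r2:Mul2,r3:4,r4:-1,r5:Mul1
  c7: CDB Mul1=5; issue SUB r0<-Add2  regs: r0:Add2,r1:2,r2:Mul2,r3:4,r4:-1,r5:5
  c8: issue MUL r3<-Mul1  regs: r0:Add2,r1:2,r2:Mul2,r3:Mul1,r4:-1,r5:5
  c9: stall  regs: r0:Add2,r1:2,r2:Mul2,r3:Mul1,r4:-1,r5:5
  c10: CDB Add1=0; issue ADD r0<-Add1  regs: r0:Add1,r1:2,r2:Mul2,r3:Mul1,r4:-1,r5:5
  c11: -  regs: r0:Add1,r1:2,r2:Mul2,r3:Mul1,r4:-1,r5:5
  c12: CDB Mul1=20  regs: r0:Add1,r1:2,r2:Mul2,r3:20,r4:-1,r5:5
  c13: CDB Add2=-1  regs: r0:Add1,r1:2,r2:Mul2,r3:20,r4:-1,r5:5
  c14: CDB Add3=0  regs: r0:Add1,r1:2,r2:Mul2,r3:20,r4:-1,r5:5
  c15: CDB Add1=22  regs: r0:22,r1:2,r2:Mul2,r3:20,r4:-1,r5:5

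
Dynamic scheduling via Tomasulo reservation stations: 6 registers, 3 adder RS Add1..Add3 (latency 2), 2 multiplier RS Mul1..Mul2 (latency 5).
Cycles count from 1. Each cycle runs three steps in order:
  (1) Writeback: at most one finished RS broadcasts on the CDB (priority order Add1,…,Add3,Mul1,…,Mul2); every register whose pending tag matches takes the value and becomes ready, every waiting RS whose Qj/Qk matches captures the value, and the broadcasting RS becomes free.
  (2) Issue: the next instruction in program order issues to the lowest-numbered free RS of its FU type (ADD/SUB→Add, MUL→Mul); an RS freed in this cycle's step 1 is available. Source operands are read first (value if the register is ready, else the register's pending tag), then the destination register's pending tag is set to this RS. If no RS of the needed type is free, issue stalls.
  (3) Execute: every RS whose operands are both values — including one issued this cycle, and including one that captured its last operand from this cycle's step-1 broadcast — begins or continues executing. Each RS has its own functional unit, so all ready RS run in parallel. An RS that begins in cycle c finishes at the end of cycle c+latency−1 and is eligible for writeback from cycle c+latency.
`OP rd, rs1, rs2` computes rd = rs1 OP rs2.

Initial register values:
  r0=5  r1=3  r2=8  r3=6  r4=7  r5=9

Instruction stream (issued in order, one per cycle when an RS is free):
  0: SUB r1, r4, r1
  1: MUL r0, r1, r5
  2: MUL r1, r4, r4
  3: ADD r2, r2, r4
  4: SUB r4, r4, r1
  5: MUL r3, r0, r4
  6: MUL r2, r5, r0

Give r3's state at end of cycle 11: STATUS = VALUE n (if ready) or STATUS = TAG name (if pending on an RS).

  c1: issue SUB r1<-Add1  regs: r0:5,r1:Add1,r2:8,r3:6,r4:7,r5:9
  c2: issue MUL r0<-Mul1  regs: r0:Mul1,r1:Add1,r2:8,r3:6,r4:7,r5:9
  c3: CDB Add1=4; issue MUL r1<-Mul2  regs: r0:Mul1,r1:Mul2,r2:8,r3:6,r4:7,r5:9
  c4: issue ADD r2<-Add1  regs: r0:Mul1,r1:Mul2,r2:Add1,r3:6,r4:7,r5:9
  c5: issue SUB r4<-Add2  regs: r0:Mul1,r1:Mul2,r2:Add1,r3:6,r4:Add2,r5:9
  c6: CDB Add1=15; stall  regs: r0:Mul1,r1:Mul2,r2:15,r3:6,r4:Add2,r5:9
  c7: stall  regs: r0:Mul1,r1:Mul2,r2:15,r3:6,r4:Add2,r5:9
  c8: CDB Mul1=36; issue MUL r3<-Mul1  regs: r0:36,r1:Mul2,r2:15,r3:Mul1,r4:Add2,r5:9
  c9: CDB Mul2=49; issue MUL r2<-Mul2  regs: r0:36,r1:49,r2:Mul2,r3:Mul1,r4:Add2,r5:9
  c10: -  regs: r0:36,r1:49,r2:Mul2,r3:Mul1,r4:Add2,r5:9
  c11: CDB Add2=-42  regs: r0:36,r1:49,r2:Mul2,r3:Mul1,r4:-42,r5:9

STATUS = TAG Mul1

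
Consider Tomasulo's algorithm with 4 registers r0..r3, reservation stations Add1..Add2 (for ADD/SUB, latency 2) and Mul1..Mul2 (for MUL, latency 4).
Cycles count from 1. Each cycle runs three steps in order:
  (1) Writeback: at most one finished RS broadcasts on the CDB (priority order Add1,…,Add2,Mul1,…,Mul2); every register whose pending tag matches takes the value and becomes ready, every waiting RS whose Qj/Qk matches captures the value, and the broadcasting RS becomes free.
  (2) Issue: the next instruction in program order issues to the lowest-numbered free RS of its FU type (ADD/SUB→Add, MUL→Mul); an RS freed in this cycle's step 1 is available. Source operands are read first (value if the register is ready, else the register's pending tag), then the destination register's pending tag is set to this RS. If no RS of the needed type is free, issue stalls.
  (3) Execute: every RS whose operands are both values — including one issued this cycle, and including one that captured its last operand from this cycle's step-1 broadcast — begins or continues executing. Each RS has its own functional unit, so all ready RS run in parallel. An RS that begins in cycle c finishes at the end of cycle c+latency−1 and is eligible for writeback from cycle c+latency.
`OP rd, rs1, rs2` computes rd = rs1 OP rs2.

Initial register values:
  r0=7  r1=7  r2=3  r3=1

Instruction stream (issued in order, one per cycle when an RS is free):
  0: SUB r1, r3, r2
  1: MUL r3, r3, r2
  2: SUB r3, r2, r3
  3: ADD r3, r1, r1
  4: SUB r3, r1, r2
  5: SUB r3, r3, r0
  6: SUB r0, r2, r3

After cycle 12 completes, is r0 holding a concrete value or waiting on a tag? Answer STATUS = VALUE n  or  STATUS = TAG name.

  c1: issue SUB r1<-Add1  regs: r0:7,r1:Add1,r2:3,r3:1
  c2: issue MUL r3<-Mul1  regs: r0:7,r1:Add1,r2:3,r3:Mul1
  c3: CDB Add1=-2; issue SUB r3<-Add1  regs: r0:7,r1:-2,r2:3,r3:Add1
  c4: issue ADD r3<-Add2  regs: r0:7,r1:-2,r2:3,r3:Add2
  c5: stall  regs: r0:7,r1:-2,r2:3,r3:Add2
  c6: CDB Add2=-4; issue SUB r3<-Add2  regs: r0:7,r1:-2,r2:3,r3:Add2
  c7: CDB Mul1=3; stall  regs: r0:7,r1:-2,r2:3,r3:Add2
  c8: CDB Add2=-5; issue SUB r3<-Add2  regs: r0:7,r1:-2,r2:3,r3:Add2
  c9: CDB Add1=0; issue SUB r0<-Add1  regs: r0:Add1,r1:-2,r2:3,r3:Add2
  c10: CDB Add2=-12  regs: r0:Add1,r1:-2,r2:3,r3:-12
  c11: -  regs: r0:Add1,r1:-2,r2:3,r3:-12
  c12: CDB Add1=15  regs: r0:15,r1:-2,r2:3,r3:-12

STATUS = VALUE 15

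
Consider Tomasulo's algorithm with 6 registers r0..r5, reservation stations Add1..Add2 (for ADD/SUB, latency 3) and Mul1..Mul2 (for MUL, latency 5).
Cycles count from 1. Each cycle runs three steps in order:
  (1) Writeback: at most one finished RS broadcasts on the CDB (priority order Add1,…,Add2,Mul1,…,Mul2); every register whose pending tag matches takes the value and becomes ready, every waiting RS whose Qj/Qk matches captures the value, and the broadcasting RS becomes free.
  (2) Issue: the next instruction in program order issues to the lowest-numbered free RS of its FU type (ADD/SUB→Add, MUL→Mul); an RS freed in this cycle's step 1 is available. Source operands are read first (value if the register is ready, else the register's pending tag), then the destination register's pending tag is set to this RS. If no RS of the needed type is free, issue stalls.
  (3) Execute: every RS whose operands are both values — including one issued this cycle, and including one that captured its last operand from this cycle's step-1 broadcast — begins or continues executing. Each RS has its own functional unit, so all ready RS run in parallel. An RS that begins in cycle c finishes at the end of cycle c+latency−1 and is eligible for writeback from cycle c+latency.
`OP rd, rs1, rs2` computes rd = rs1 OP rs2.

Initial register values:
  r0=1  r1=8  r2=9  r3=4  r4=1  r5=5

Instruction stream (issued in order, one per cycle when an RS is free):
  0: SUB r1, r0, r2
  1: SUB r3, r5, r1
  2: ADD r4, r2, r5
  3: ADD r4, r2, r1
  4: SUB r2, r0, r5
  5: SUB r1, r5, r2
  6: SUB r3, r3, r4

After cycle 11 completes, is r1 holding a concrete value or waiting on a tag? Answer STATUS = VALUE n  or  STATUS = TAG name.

c1: issue SUB r1<-Add1 | r0:1,r1:Add1,r2:9,r3:4,r4:1,r5:5
c2: issue SUB r3<-Add2 | r0:1,r1:Add1,r2:9,r3:Add2,r4:1,r5:5
c3: stall | r0:1,r1:Add1,r2:9,r3:Add2,r4:1,r5:5
c4: CDB Add1=-8; issue ADD r4<-Add1 | r0:1,r1:-8,r2:9,r3:Add2,r4:Add1,r5:5
c5: stall | r0:1,r1:-8,r2:9,r3:Add2,r4:Add1,r5:5
c6: stall | r0:1,r1:-8,r2:9,r3:Add2,r4:Add1,r5:5
c7: CDB Add1=14; issue ADD r4<-Add1 | r0:1,r1:-8,r2:9,r3:Add2,r4:Add1,r5:5
c8: CDB Add2=13; issue SUB r2<-Add2 | r0:1,r1:-8,r2:Add2,r3:13,r4:Add1,r5:5
c9: stall | r0:1,r1:-8,r2:Add2,r3:13,r4:Add1,r5:5
c10: CDB Add1=1; issue SUB r1<-Add1 | r0:1,r1:Add1,r2:Add2,r3:13,r4:1,r5:5
c11: CDB Add2=-4; issue SUB r3<-Add2 | r0:1,r1:Add1,r2:-4,r3:Add2,r4:1,r5:5

STATUS = TAG Add1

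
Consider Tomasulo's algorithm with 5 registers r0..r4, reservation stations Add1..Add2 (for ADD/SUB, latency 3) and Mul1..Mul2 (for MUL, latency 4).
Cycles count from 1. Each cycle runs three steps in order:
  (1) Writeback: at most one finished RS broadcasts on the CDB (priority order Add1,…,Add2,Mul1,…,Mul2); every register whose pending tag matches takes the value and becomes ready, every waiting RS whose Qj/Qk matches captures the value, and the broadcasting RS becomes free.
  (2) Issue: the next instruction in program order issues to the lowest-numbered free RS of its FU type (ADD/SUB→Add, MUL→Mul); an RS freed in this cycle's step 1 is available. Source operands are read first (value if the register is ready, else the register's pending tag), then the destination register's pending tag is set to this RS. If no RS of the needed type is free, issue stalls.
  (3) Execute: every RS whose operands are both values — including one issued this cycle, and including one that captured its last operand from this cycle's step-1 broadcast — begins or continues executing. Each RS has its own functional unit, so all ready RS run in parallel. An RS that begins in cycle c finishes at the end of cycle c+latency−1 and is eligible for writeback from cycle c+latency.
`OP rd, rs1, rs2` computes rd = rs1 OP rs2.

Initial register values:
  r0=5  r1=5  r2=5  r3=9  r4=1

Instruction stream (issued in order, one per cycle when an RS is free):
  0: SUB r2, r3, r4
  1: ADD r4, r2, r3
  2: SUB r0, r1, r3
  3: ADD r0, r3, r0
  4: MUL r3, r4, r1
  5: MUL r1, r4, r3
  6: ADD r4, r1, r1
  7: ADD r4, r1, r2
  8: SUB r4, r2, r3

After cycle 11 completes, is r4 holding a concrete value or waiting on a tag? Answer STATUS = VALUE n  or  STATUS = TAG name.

  c1: issue SUB r2<-Add1  regs: r0:5,r1:5,r2:Add1,r3:9,r4:1
  c2: issue ADD r4<-Add2  regs: r0:5,r1:5,r2:Add1,r3:9,r4:Add2
  c3: stall  regs: r0:5,r1:5,r2:Add1,r3:9,r4:Add2
  c4: CDB Add1=8; issue SUB r0<-Add1  regs: r0:Add1,r1:5,r2:8,r3:9,r4:Add2
  c5: stall  regs: r0:Add1,r1:5,r2:8,r3:9,r4:Add2
  c6: stall  regs: r0:Add1,r1:5,r2:8,r3:9,r4:Add2
  c7: CDB Add1=-4; issue ADD r0<-Add1  regs: r0:Add1,r1:5,r2:8,r3:9,r4:Add2
  c8: CDB Add2=17; issue MUL r3<-Mul1  regs: r0:Add1,r1:5,r2:8,r3:Mul1,r4:17
  c9: issue MUL r1<-Mul2  regs: r0:Add1,r1:Mul2,r2:8,r3:Mul1,r4:17
  c10: CDB Add1=5; issue ADD r4<-Add1  regs: r0:5,r1:Mul2,r2:8,r3:Mul1,r4:Add1
  c11: issue ADD r4<-Add2  regs: r0:5,r1:Mul2,r2:8,r3:Mul1,r4:Add2

STATUS = TAG Add2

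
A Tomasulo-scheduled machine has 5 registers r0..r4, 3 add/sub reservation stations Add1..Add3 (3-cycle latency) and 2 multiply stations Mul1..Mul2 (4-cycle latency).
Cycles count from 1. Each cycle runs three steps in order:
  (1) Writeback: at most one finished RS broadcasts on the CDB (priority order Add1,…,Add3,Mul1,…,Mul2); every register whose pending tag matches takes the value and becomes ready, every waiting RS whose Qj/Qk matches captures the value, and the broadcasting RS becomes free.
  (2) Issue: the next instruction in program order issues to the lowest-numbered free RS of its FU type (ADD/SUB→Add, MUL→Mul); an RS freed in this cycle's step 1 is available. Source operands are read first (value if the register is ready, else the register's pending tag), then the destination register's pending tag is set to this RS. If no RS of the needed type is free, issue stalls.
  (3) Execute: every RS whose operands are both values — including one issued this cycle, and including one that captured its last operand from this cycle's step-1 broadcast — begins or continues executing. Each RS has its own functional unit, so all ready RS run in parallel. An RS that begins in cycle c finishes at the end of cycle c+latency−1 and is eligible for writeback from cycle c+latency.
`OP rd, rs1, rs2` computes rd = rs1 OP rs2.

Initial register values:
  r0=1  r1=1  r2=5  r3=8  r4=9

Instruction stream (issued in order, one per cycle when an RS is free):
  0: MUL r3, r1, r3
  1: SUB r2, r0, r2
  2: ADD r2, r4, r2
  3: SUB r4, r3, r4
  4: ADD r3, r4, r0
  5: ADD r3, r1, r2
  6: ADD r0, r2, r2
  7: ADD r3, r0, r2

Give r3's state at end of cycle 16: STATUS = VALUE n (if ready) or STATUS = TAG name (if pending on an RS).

cycle 1: issue MUL r3<-Mul1 // r0:1,r1:1,r2:5,r3:Mul1,r4:9
cycle 2: issue SUB r2<-Add1 // r0:1,r1:1,r2:Add1,r3:Mul1,r4:9
cycle 3: issue ADD r2<-Add2 // r0:1,r1:1,r2:Add2,r3:Mul1,r4:9
cycle 4: issue SUB r4<-Add3 // r0:1,r1:1,r2:Add2,r3:Mul1,r4:Add3
cycle 5: CDB Add1=-4; issue ADD r3<-Add1 // r0:1,r1:1,r2:Add2,r3:Add1,r4:Add3
cycle 6: CDB Mul1=8; stall // r0:1,r1:1,r2:Add2,r3:Add1,r4:Add3
cycle 7: stall // r0:1,r1:1,r2:Add2,r3:Add1,r4:Add3
cycle 8: CDB Add2=5; issue ADD r3<-Add2 // r0:1,r1:1,r2:5,r3:Add2,r4:Add3
cycle 9: CDB Add3=-1; issue ADD r0<-Add3 // r0:Add3,r1:1,r2:5,r3:Add2,r4:-1
cycle 10: stall // r0:Add3,r1:1,r2:5,r3:Add2,r4:-1
cycle 11: CDB Add2=6; issue ADD r3<-Add2 // r0:Add3,r1:1,r2:5,r3:Add2,r4:-1
cycle 12: CDB Add1=0 // r0:Add3,r1:1,r2:5,r3:Add2,r4:-1
cycle 13: CDB Add3=10 // r0:10,r1:1,r2:5,r3:Add2,r4:-1
cycle 14: - // r0:10,r1:1,r2:5,r3:Add2,r4:-1
cycle 15: - // r0:10,r1:1,r2:5,r3:Add2,r4:-1
cycle 16: CDB Add2=15 // r0:10,r1:1,r2:5,r3:15,r4:-1

STATUS = VALUE 15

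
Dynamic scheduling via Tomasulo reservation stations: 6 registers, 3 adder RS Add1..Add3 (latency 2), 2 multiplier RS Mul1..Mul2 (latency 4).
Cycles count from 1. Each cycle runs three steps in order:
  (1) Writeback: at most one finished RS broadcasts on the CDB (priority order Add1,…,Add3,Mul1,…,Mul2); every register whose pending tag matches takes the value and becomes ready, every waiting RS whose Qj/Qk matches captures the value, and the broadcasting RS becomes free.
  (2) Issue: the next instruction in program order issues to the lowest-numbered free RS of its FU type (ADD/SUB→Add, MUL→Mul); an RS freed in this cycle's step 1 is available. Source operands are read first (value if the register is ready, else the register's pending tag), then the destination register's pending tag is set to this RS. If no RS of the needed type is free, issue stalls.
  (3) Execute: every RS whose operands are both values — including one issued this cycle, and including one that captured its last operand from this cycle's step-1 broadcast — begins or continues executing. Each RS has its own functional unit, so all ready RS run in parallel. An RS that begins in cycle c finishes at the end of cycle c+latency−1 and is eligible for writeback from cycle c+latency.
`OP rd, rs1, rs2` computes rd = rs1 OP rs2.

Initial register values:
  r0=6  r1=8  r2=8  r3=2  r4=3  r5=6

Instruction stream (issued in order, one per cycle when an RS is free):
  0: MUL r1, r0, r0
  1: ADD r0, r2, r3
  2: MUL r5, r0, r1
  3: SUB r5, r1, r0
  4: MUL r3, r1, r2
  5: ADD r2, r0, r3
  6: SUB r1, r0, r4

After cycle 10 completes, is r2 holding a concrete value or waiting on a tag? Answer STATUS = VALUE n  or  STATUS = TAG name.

  c1: issue MUL r1<-Mul1  regs: r0:6,r1:Mul1,r2:8,r3:2,r4:3,r5:6
  c2: issue ADD r0<-Add1  regs: r0:Add1,r1:Mul1,r2:8,r3:2,r4:3,r5:6
  c3: issue MUL r5<-Mul2  regs: r0:Add1,r1:Mul1,r2:8,r3:2,r4:3,r5:Mul2
  c4: CDB Add1=10; issue SUB r5<-Add1  regs: r0:10,r1:Mul1,r2:8,r3:2,r4:3,r5:Add1
  c5: CDB Mul1=36; issue MUL r3<-Mul1  regs: r0:10,r1:36,r2:8,r3:Mul1,r4:3,r5:Add1
  c6: issue ADD r2<-Add2  regs: r0:10,r1:36,r2:Add2,r3:Mul1,r4:3,r5:Add1
  c7: CDB Add1=26; issue SUB r1<-Add1  regs: r0:10,r1:Add1,r2:Add2,r3:Mul1,r4:3,r5:26
  c8: -  regs: r0:10,r1:Add1,r2:Add2,r3:Mul1,r4:3,r5:26
  c9: CDB Add1=7  regs: r0:10,r1:7,r2:Add2,r3:Mul1,r4:3,r5:26
  c10: CDB Mul1=288  regs: r0:10,r1:7,r2:Add2,r3:288,r4:3,r5:26

STATUS = TAG Add2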